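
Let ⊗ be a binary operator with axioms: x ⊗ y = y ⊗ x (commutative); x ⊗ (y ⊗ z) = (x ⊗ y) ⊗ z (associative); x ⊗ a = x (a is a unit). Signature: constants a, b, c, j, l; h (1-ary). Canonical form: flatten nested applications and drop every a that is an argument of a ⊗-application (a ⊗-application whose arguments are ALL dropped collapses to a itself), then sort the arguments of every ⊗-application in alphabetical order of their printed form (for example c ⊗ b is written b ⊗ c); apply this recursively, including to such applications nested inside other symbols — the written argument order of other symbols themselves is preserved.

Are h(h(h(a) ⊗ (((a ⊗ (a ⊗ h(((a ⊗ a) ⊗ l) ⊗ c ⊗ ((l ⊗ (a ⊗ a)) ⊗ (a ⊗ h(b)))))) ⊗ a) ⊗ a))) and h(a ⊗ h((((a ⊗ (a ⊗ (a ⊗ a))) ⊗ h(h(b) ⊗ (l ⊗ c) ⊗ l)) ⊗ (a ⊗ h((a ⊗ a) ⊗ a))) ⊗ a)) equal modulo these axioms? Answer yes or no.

Answer: yes — both canonical forms are h(h(h(a) ⊗ h(c ⊗ h(b) ⊗ l ⊗ l)))

Derivation:
Left:  h(h(h(a) ⊗ (((a ⊗ (a ⊗ h(((a ⊗ a) ⊗ l) ⊗ c ⊗ ((l ⊗ (a ⊗ a)) ⊗ (a ⊗ h(b)))))) ⊗ a) ⊗ a)))
  Work inside:  h(a) ⊗ (((a ⊗ (a ⊗ h(((a ⊗ a) ⊗ l) ⊗ c ⊗ ((l ⊗ (a ⊗ a)) ⊗ (a ⊗ h(b)))))) ⊗ a) ⊗ a)
  Un-nest:  h(a) ⊗ a ⊗ a ⊗ h(((a ⊗ a) ⊗ l) ⊗ c ⊗ ((l ⊗ (a ⊗ a)) ⊗ (a ⊗ h(b)))) ⊗ a ⊗ a
  Simplify inside:  h(((a ⊗ a) ⊗ l) ⊗ c ⊗ ((l ⊗ (a ⊗ a)) ⊗ (a ⊗ h(b))))  →  h(c ⊗ h(b) ⊗ l ⊗ l)
  Unit:  drop a (×4)
  Sort arguments:  h(a) ⊗ h(c ⊗ h(b) ⊗ l ⊗ l)
  Rebuild:  h(h(h(a) ⊗ h(c ⊗ h(b) ⊗ l ⊗ l)))
Right:  h(a ⊗ h((((a ⊗ (a ⊗ (a ⊗ a))) ⊗ h(h(b) ⊗ (l ⊗ c) ⊗ l)) ⊗ (a ⊗ h((a ⊗ a) ⊗ a))) ⊗ a))
  Descend into:  a ⊗ h((((a ⊗ (a ⊗ (a ⊗ a))) ⊗ h(h(b) ⊗ (l ⊗ c) ⊗ l)) ⊗ (a ⊗ h((a ⊗ a) ⊗ a))) ⊗ a)
  Canonicalize subterm:  h((((a ⊗ (a ⊗ (a ⊗ a))) ⊗ h(h(b) ⊗ (l ⊗ c) ⊗ l)) ⊗ (a ⊗ h((a ⊗ a) ⊗ a))) ⊗ a)  →  h(h(a) ⊗ h(c ⊗ h(b) ⊗ l ⊗ l))
  Drop the unit:  drop a
  Sort arguments:  h(h(a) ⊗ h(c ⊗ h(b) ⊗ l ⊗ l))
  Rebuild:  h(h(h(a) ⊗ h(c ⊗ h(b) ⊗ l ⊗ l)))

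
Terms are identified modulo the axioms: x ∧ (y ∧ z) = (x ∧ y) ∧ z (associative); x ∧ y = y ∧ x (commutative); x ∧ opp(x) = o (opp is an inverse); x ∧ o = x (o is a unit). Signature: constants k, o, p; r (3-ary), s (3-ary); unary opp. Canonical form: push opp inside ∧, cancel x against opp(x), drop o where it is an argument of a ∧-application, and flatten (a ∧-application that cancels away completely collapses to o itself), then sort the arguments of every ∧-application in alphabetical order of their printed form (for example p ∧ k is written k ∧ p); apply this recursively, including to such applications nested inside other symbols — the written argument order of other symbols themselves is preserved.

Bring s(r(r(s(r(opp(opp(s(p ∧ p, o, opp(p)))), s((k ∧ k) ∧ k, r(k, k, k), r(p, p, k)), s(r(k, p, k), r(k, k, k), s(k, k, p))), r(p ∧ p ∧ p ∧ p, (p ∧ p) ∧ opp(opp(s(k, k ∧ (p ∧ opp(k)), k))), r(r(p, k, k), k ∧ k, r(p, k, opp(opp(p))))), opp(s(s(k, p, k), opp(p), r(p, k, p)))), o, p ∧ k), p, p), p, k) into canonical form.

Descend into:  (p ∧ p) ∧ opp(opp(s(k, k ∧ (p ∧ opp(k)), k)))
Push opp inside:  distribute opp over ∧ and collapse double opp
Collect terms:  p ∧ p ∧ s(k, p, k)
Reassemble:  s(r(r(s(r(s(p ∧ p, o, opp(p)), s(k ∧ k ∧ k, r(k, k, k), r(p, p, k)), s(r(k, p, k), r(k, k, k), s(k, k, p))), r(p ∧ p ∧ p ∧ p, p ∧ p ∧ s(k, p, k), r(r(p, k, k), k ∧ k, r(p, k, p))), opp(s(s(k, p, k), opp(p), r(p, k, p)))), o, k ∧ p), p, p), p, k)

Answer: s(r(r(s(r(s(p ∧ p, o, opp(p)), s(k ∧ k ∧ k, r(k, k, k), r(p, p, k)), s(r(k, p, k), r(k, k, k), s(k, k, p))), r(p ∧ p ∧ p ∧ p, p ∧ p ∧ s(k, p, k), r(r(p, k, k), k ∧ k, r(p, k, p))), opp(s(s(k, p, k), opp(p), r(p, k, p)))), o, k ∧ p), p, p), p, k)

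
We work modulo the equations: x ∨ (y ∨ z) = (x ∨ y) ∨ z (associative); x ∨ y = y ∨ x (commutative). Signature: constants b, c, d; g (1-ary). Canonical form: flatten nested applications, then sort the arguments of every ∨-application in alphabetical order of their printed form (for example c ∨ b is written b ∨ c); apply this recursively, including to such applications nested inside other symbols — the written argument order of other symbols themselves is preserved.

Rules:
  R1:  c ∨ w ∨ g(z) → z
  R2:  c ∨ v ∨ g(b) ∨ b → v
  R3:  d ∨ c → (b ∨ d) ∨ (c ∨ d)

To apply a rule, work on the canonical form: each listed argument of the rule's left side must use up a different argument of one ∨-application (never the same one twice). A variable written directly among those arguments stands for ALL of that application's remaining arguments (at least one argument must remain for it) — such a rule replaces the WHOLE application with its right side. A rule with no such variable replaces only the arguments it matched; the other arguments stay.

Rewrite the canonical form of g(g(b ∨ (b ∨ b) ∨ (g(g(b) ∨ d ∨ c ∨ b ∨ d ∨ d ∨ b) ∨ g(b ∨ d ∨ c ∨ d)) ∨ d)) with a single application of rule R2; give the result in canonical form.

Answer: g(g(b ∨ b ∨ b ∨ d ∨ g(b ∨ c ∨ d ∨ d) ∨ g(b ∨ d ∨ d ∨ d)))

Derivation:
Canonical form:  g(g(b ∨ b ∨ b ∨ d ∨ g(b ∨ b ∨ c ∨ d ∨ d ∨ d ∨ g(b)) ∨ g(b ∨ c ∨ d ∨ d)))
Match R2:  consume b, c, g(b);  v := b ∨ d ∨ d ∨ d
The variable takes the whole remainder — replace the entire application.
New term:  g(g(b ∨ b ∨ b ∨ d ∨ g(b ∨ c ∨ d ∨ d) ∨ g(b ∨ d ∨ d ∨ d)))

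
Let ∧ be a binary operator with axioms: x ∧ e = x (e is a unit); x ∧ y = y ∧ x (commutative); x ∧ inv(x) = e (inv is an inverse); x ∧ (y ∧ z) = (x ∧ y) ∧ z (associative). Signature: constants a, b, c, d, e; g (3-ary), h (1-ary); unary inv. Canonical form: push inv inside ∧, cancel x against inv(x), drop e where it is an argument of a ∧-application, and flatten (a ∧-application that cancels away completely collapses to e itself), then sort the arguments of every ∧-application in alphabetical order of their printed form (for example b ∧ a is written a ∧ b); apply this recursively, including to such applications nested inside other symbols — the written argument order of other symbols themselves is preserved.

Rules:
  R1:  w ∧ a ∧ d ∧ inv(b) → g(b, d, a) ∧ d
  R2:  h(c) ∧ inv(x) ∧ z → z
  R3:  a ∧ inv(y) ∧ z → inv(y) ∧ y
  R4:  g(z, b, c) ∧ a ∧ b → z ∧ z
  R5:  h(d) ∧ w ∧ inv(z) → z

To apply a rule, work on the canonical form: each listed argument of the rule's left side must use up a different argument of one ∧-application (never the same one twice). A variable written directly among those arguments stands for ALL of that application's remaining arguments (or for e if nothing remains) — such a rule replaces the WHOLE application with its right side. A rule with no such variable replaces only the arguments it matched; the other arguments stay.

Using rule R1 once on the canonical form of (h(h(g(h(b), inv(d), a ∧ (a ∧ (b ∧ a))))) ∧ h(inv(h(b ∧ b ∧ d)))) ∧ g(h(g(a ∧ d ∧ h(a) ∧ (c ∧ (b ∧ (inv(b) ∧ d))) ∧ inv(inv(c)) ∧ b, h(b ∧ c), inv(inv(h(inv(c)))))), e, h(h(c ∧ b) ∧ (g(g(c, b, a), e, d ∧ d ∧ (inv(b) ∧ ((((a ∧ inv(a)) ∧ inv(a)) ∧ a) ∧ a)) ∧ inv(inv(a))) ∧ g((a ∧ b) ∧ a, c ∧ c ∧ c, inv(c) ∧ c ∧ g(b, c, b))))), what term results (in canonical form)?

Canonical form:  g(h(g(a ∧ b ∧ c ∧ c ∧ d ∧ d ∧ h(a), h(b ∧ c), h(inv(c)))), e, h(g(a ∧ a ∧ b, c ∧ c ∧ c, g(b, c, b)) ∧ g(g(c, b, a), e, a ∧ a ∧ d ∧ d ∧ inv(b)) ∧ h(b ∧ c))) ∧ h(h(g(h(b), inv(d), a ∧ a ∧ a ∧ b))) ∧ h(inv(h(b ∧ b ∧ d)))
R1 matches:  uses a, d, inv(b);  w := a ∧ d
The extension variable absorbs all remaining arguments, so the whole application is rewritten.
Result:  g(h(g(a ∧ b ∧ c ∧ c ∧ d ∧ d ∧ h(a), h(b ∧ c), h(inv(c)))), e, h(g(a ∧ a ∧ b, c ∧ c ∧ c, g(b, c, b)) ∧ g(g(c, b, a), e, d ∧ g(b, d, a)) ∧ h(b ∧ c))) ∧ h(h(g(h(b), inv(d), a ∧ a ∧ a ∧ b))) ∧ h(inv(h(b ∧ b ∧ d)))

Answer: g(h(g(a ∧ b ∧ c ∧ c ∧ d ∧ d ∧ h(a), h(b ∧ c), h(inv(c)))), e, h(g(a ∧ a ∧ b, c ∧ c ∧ c, g(b, c, b)) ∧ g(g(c, b, a), e, d ∧ g(b, d, a)) ∧ h(b ∧ c))) ∧ h(h(g(h(b), inv(d), a ∧ a ∧ a ∧ b))) ∧ h(inv(h(b ∧ b ∧ d)))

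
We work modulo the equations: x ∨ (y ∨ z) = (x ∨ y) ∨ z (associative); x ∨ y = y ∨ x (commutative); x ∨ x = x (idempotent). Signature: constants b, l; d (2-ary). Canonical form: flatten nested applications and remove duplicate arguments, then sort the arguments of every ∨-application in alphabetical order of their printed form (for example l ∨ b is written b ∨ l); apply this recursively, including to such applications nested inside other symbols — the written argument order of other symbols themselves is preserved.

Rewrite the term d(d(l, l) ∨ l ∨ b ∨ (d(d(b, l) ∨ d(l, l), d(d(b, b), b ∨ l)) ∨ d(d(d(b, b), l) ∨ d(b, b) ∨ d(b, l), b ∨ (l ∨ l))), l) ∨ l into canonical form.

Inside:  d(d(l, l) ∨ l ∨ b ∨ (d(d(b, l) ∨ d(l, l), d(d(b, b), b ∨ l)) ∨ d(d(d(b, b), l) ∨ d(b, b) ∨ d(b, l), b ∨ (l ∨ l))), l)  →  d(b ∨ d(d(b, b) ∨ d(b, l) ∨ d(d(b, b), l), b ∨ l) ∨ d(d(b, l) ∨ d(l, l), d(d(b, b), b ∨ l)) ∨ d(l, l) ∨ l, l)
Sort:  d(b ∨ d(d(b, b) ∨ d(b, l) ∨ d(d(b, b), l), b ∨ l) ∨ d(d(b, l) ∨ d(l, l), d(d(b, b), b ∨ l)) ∨ d(l, l) ∨ l, l) ∨ l

Answer: d(b ∨ d(d(b, b) ∨ d(b, l) ∨ d(d(b, b), l), b ∨ l) ∨ d(d(b, l) ∨ d(l, l), d(d(b, b), b ∨ l)) ∨ d(l, l) ∨ l, l) ∨ l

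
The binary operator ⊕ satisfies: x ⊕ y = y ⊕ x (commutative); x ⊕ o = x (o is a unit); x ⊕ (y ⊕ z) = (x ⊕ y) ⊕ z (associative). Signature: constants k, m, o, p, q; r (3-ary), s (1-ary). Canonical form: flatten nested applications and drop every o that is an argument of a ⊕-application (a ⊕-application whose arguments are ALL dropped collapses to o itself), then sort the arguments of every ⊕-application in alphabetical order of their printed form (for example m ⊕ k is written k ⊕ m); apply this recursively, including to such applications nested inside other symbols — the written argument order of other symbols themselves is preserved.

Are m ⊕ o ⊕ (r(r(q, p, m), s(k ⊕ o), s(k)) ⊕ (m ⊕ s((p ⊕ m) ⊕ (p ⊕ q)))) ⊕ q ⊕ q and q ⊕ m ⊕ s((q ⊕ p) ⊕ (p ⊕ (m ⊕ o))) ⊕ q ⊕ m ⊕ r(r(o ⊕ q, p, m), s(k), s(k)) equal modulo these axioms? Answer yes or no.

Left:  m ⊕ o ⊕ (r(r(q, p, m), s(k ⊕ o), s(k)) ⊕ (m ⊕ s((p ⊕ m) ⊕ (p ⊕ q)))) ⊕ q ⊕ q
  Flatten:  m ⊕ o ⊕ r(r(q, p, m), s(k ⊕ o), s(k)) ⊕ m ⊕ s((p ⊕ m) ⊕ (p ⊕ q)) ⊕ q ⊕ q
  Inside:  r(r(q, p, m), s(k ⊕ o), s(k))  →  r(r(q, p, m), s(k), s(k))
  Simplify inside:  s((p ⊕ m) ⊕ (p ⊕ q))  →  s(m ⊕ p ⊕ p ⊕ q)
  Units out:  drop o
  Sort arguments:  m ⊕ m ⊕ q ⊕ q ⊕ r(r(q, p, m), s(k), s(k)) ⊕ s(m ⊕ p ⊕ p ⊕ q)
Right:  q ⊕ m ⊕ s((q ⊕ p) ⊕ (p ⊕ (m ⊕ o))) ⊕ q ⊕ m ⊕ r(r(o ⊕ q, p, m), s(k), s(k))
  Canonicalize subterm:  s((q ⊕ p) ⊕ (p ⊕ (m ⊕ o)))  →  s(m ⊕ p ⊕ p ⊕ q)
  Simplify inside:  r(r(o ⊕ q, p, m), s(k), s(k))  →  r(r(q, p, m), s(k), s(k))
  Sort arguments:  m ⊕ m ⊕ q ⊕ q ⊕ r(r(q, p, m), s(k), s(k)) ⊕ s(m ⊕ p ⊕ p ⊕ q)

Answer: yes — both canonical forms are m ⊕ m ⊕ q ⊕ q ⊕ r(r(q, p, m), s(k), s(k)) ⊕ s(m ⊕ p ⊕ p ⊕ q)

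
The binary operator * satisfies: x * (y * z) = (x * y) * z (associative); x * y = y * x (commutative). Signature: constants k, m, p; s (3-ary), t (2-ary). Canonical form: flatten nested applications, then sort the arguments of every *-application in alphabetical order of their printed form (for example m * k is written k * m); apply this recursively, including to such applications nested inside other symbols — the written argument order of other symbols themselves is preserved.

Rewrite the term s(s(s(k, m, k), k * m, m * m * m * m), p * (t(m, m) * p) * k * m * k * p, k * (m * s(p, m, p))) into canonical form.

Work inside:  p * (t(m, m) * p) * k * m * k * p
Flatten:  p * t(m, m) * p * k * m * k * p
Sort arguments:  k * k * m * p * p * p * t(m, m)
Put back:  s(s(s(k, m, k), k * m, m * m * m * m), k * k * m * p * p * p * t(m, m), k * m * s(p, m, p))

Answer: s(s(s(k, m, k), k * m, m * m * m * m), k * k * m * p * p * p * t(m, m), k * m * s(p, m, p))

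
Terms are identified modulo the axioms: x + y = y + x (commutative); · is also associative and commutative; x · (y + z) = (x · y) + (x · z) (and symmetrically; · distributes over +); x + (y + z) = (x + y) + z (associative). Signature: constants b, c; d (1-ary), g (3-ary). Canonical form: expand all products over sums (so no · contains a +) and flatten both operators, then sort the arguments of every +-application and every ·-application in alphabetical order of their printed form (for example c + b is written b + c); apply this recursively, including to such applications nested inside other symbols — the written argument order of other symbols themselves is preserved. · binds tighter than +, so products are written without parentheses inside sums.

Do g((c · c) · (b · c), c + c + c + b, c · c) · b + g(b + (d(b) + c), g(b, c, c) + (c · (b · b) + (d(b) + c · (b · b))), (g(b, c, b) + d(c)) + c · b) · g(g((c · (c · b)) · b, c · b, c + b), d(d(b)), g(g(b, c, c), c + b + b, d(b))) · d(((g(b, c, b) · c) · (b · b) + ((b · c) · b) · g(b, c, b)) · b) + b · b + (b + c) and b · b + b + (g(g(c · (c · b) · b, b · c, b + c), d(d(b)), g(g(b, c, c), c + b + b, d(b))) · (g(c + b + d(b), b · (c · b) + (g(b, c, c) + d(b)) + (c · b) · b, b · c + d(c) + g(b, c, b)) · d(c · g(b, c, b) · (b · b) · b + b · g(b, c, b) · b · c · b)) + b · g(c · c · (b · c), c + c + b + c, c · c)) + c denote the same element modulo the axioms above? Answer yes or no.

Answer: yes — both canonical forms are b + b · b + b · g(b · c · c · c, b + c + c + c, c · c) + c + d(b · b · b · c · g(b, c, b) + b · b · b · c · g(b, c, b)) · g(b + c + d(b), b · b · c + b · b · c + d(b) + g(b, c, c), b · c + d(c) + g(b, c, b)) · g(g(b · b · c · c, b · c, b + c), d(d(b)), g(g(b, c, c), b + b + c, d(b)))

Derivation:
Left:  g((c · c) · (b · c), c + c + c + b, c · c) · b + g(b + (d(b) + c), g(b, c, c) + (c · (b · b) + (d(b) + c · (b · b))), (g(b, c, b) + d(c)) + c · b) · g(g((c · (c · b)) · b, c · b, c + b), d(d(b)), g(g(b, c, c), c + b + b, d(b))) · d(((g(b, c, b) · c) · (b · b) + ((b · c) · b) · g(b, c, b)) · b) + b · b + (b + c)
  Expand:  b · g(b · c · c · c, b + c + c + c, c · c) + d(b · b · b · c · g(b, c, b) + b · b · b · c · g(b, c, b)) · g(b + c + d(b), b · b · c + b · b · c + d(b) + g(b, c, c), b · c + d(c) + g(b, c, b)) · g(g(b · b · c · c, b · c, b + c), d(d(b)), g(g(b, c, c), b + b + c, d(b))) + b · b + b + c
  Sort:  b + b · b + b · g(b · c · c · c, b + c + c + c, c · c) + c + d(b · b · b · c · g(b, c, b) + b · b · b · c · g(b, c, b)) · g(b + c + d(b), b · b · c + b · b · c + d(b) + g(b, c, c), b · c + d(c) + g(b, c, b)) · g(g(b · b · c · c, b · c, b + c), d(d(b)), g(g(b, c, c), b + b + c, d(b)))
Right:  b · b + b + (g(g(c · (c · b) · b, b · c, b + c), d(d(b)), g(g(b, c, c), c + b + b, d(b))) · (g(c + b + d(b), b · (c · b) + (g(b, c, c) + d(b)) + (c · b) · b, b · c + d(c) + g(b, c, b)) · d(c · g(b, c, b) · (b · b) · b + b · g(b, c, b) · b · c · b)) + b · g(c · c · (b · c), c + c + b + c, c · c)) + c
  Merge nested applications:  b · b + b + d(b · b · b · c · g(b, c, b) + b · b · b · c · g(b, c, b)) · g(b + c + d(b), b · b · c + b · b · c + d(b) + g(b, c, c), b · c + d(c) + g(b, c, b)) · g(g(b · b · c · c, b · c, b + c), d(d(b)), g(g(b, c, c), b + b + c, d(b))) + b · g(b · c · c · c, b + c + c + c, c · c) + c
  Sort:  b + b · b + b · g(b · c · c · c, b + c + c + c, c · c) + c + d(b · b · b · c · g(b, c, b) + b · b · b · c · g(b, c, b)) · g(b + c + d(b), b · b · c + b · b · c + d(b) + g(b, c, c), b · c + d(c) + g(b, c, b)) · g(g(b · b · c · c, b · c, b + c), d(d(b)), g(g(b, c, c), b + b + c, d(b)))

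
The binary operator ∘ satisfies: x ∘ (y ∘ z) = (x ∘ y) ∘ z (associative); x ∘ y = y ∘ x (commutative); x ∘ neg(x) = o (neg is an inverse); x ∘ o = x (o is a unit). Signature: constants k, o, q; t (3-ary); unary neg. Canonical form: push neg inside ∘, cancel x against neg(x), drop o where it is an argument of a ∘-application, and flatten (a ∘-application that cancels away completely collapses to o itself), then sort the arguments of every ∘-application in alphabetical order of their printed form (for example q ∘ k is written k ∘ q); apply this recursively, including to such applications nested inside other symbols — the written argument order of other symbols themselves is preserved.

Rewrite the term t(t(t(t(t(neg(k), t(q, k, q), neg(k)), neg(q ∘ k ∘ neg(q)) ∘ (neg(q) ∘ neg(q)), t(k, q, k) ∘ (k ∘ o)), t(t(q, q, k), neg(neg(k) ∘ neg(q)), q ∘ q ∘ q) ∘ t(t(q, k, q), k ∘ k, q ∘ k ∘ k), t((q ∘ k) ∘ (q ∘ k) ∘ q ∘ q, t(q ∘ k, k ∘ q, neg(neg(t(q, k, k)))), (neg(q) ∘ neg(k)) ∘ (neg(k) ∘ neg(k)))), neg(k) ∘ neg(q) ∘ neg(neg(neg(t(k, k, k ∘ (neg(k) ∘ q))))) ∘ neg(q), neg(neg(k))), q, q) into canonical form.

Focus inside:  t(t(q, q, k), neg(neg(k) ∘ neg(q)), q ∘ q ∘ q) ∘ t(t(q, k, q), k ∘ k, q ∘ k ∘ k)
Push neg inside:  distribute neg over ∘ and collapse double neg
Combine occurrences:  t(t(q, q, k), k ∘ q, q ∘ q ∘ q) ∘ t(t(q, k, q), k ∘ k, k ∘ k ∘ q)
Sort:  t(t(q, k, q), k ∘ k, k ∘ k ∘ q) ∘ t(t(q, q, k), k ∘ q, q ∘ q ∘ q)
Rebuild:  t(t(t(t(t(neg(k), t(q, k, q), neg(k)), neg(k) ∘ neg(q) ∘ neg(q), k ∘ t(k, q, k)), t(t(q, k, q), k ∘ k, k ∘ k ∘ q) ∘ t(t(q, q, k), k ∘ q, q ∘ q ∘ q), t(k ∘ k ∘ q ∘ q ∘ q ∘ q, t(k ∘ q, k ∘ q, t(q, k, k)), neg(k) ∘ neg(k) ∘ neg(k) ∘ neg(q))), neg(k) ∘ neg(q) ∘ neg(q) ∘ neg(t(k, k, q)), k), q, q)

Answer: t(t(t(t(t(neg(k), t(q, k, q), neg(k)), neg(k) ∘ neg(q) ∘ neg(q), k ∘ t(k, q, k)), t(t(q, k, q), k ∘ k, k ∘ k ∘ q) ∘ t(t(q, q, k), k ∘ q, q ∘ q ∘ q), t(k ∘ k ∘ q ∘ q ∘ q ∘ q, t(k ∘ q, k ∘ q, t(q, k, k)), neg(k) ∘ neg(k) ∘ neg(k) ∘ neg(q))), neg(k) ∘ neg(q) ∘ neg(q) ∘ neg(t(k, k, q)), k), q, q)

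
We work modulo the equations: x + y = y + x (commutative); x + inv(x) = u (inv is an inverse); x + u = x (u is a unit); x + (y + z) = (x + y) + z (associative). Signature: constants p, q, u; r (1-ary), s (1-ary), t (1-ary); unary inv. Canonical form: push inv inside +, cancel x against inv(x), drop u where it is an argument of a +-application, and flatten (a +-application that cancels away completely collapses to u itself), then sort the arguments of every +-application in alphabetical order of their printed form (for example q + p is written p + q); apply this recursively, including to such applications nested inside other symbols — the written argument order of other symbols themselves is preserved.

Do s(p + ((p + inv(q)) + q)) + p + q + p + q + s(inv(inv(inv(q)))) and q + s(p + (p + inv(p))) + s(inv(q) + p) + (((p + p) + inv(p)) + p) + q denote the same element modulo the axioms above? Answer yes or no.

Left:  s(p + ((p + inv(q)) + q)) + p + q + p + q + s(inv(inv(inv(q))))
  Push inv inside:  distribute inv over + and collapse double inv
  Collect terms:  s(p + p) + p + p + q + q + s(inv(q))
  Sort arguments:  p + p + q + q + s(inv(q)) + s(p + p)
Right:  q + s(p + (p + inv(p))) + s(inv(q) + p) + (((p + p) + inv(p)) + p) + q
  Combine occurrences:  q + q + s(p) + s(inv(q) + p) + p + p
  Sort:  p + p + q + q + s(inv(q) + p) + s(p)

Answer: no — p + p + q + q + s(inv(q)) + s(p + p) vs p + p + q + q + s(inv(q) + p) + s(p)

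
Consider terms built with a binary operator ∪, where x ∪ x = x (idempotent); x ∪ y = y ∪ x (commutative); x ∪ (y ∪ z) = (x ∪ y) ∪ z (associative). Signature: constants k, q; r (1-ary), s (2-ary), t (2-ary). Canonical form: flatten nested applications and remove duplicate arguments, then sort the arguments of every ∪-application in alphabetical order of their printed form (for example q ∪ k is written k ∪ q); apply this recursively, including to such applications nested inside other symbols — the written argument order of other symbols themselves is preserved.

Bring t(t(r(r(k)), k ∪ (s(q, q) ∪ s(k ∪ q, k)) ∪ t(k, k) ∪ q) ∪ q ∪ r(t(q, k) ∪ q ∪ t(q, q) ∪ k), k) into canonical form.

Answer: t(q ∪ r(k ∪ q ∪ t(q, k) ∪ t(q, q)) ∪ t(r(r(k)), k ∪ q ∪ s(k ∪ q, k) ∪ s(q, q) ∪ t(k, k)), k)

Derivation:
Work inside:  t(r(r(k)), k ∪ (s(q, q) ∪ s(k ∪ q, k)) ∪ t(k, k) ∪ q) ∪ q ∪ r(t(q, k) ∪ q ∪ t(q, q) ∪ k)
Canonicalize subterm:  t(r(r(k)), k ∪ (s(q, q) ∪ s(k ∪ q, k)) ∪ t(k, k) ∪ q)  →  t(r(r(k)), k ∪ q ∪ s(k ∪ q, k) ∪ s(q, q) ∪ t(k, k))
Inside:  r(t(q, k) ∪ q ∪ t(q, q) ∪ k)  →  r(k ∪ q ∪ t(q, k) ∪ t(q, q))
Sort arguments:  q ∪ r(k ∪ q ∪ t(q, k) ∪ t(q, q)) ∪ t(r(r(k)), k ∪ q ∪ s(k ∪ q, k) ∪ s(q, q) ∪ t(k, k))
Put back:  t(q ∪ r(k ∪ q ∪ t(q, k) ∪ t(q, q)) ∪ t(r(r(k)), k ∪ q ∪ s(k ∪ q, k) ∪ s(q, q) ∪ t(k, k)), k)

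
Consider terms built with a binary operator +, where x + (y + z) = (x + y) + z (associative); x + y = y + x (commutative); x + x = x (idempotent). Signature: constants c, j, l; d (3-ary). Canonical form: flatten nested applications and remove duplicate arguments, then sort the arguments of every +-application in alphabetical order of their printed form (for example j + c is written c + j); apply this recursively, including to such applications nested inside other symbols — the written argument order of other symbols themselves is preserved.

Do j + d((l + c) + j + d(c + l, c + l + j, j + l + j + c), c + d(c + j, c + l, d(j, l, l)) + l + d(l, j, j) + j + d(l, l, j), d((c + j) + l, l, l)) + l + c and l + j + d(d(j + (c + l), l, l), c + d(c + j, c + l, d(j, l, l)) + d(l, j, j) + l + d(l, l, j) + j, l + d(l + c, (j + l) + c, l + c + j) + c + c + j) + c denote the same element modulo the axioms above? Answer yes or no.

Left:  j + d((l + c) + j + d(c + l, c + l + j, j + l + j + c), c + d(c + j, c + l, d(j, l, l)) + l + d(l, j, j) + j + d(l, l, j), d((c + j) + l, l, l)) + l + c
  Simplify inside:  d((l + c) + j + d(c + l, c + l + j, j + l + j + c), c + d(c + j, c + l, d(j, l, l)) + l + d(l, j, j) + j + d(l, l, j), d((c + j) + l, l, l))  →  d(c + d(c + l, c + j + l, c + j + l) + j + l, c + d(c + j, c + l, d(j, l, l)) + d(l, j, j) + d(l, l, j) + j + l, d(c + j + l, l, l))
  Sort arguments:  c + d(c + d(c + l, c + j + l, c + j + l) + j + l, c + d(c + j, c + l, d(j, l, l)) + d(l, j, j) + d(l, l, j) + j + l, d(c + j + l, l, l)) + j + l
Right:  l + j + d(d(j + (c + l), l, l), c + d(c + j, c + l, d(j, l, l)) + d(l, j, j) + l + d(l, l, j) + j, l + d(l + c, (j + l) + c, l + c + j) + c + c + j) + c
  Inside:  d(d(j + (c + l), l, l), c + d(c + j, c + l, d(j, l, l)) + d(l, j, j) + l + d(l, l, j) + j, l + d(l + c, (j + l) + c, l + c + j) + c + c + j)  →  d(d(c + j + l, l, l), c + d(c + j, c + l, d(j, l, l)) + d(l, j, j) + d(l, l, j) + j + l, c + d(c + l, c + j + l, c + j + l) + j + l)
  Sort:  c + d(d(c + j + l, l, l), c + d(c + j, c + l, d(j, l, l)) + d(l, j, j) + d(l, l, j) + j + l, c + d(c + l, c + j + l, c + j + l) + j + l) + j + l

Answer: no — c + d(c + d(c + l, c + j + l, c + j + l) + j + l, c + d(c + j, c + l, d(j, l, l)) + d(l, j, j) + d(l, l, j) + j + l, d(c + j + l, l, l)) + j + l vs c + d(d(c + j + l, l, l), c + d(c + j, c + l, d(j, l, l)) + d(l, j, j) + d(l, l, j) + j + l, c + d(c + l, c + j + l, c + j + l) + j + l) + j + l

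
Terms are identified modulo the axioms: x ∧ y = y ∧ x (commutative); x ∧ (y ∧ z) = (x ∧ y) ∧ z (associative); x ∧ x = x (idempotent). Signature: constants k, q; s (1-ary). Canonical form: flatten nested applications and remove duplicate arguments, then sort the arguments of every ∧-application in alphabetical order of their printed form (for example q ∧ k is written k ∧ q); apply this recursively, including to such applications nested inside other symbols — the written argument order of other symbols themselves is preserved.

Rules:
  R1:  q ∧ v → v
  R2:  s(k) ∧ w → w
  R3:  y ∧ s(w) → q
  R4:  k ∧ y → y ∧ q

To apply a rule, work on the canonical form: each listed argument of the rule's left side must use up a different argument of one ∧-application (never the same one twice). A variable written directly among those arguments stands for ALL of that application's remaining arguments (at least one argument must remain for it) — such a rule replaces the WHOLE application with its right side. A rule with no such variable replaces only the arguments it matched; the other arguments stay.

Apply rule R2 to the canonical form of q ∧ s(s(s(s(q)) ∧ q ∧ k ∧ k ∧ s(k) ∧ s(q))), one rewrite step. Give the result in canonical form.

Answer: q ∧ s(s(k ∧ q ∧ s(q) ∧ s(s(q))))

Derivation:
Canonical form:  q ∧ s(s(k ∧ q ∧ s(k) ∧ s(q) ∧ s(s(q))))
R2 matches:  uses s(k);  w := k ∧ q ∧ s(q) ∧ s(s(q))
The variable takes the whole remainder — replace the entire application.
Result:  q ∧ s(s(k ∧ q ∧ s(q) ∧ s(s(q))))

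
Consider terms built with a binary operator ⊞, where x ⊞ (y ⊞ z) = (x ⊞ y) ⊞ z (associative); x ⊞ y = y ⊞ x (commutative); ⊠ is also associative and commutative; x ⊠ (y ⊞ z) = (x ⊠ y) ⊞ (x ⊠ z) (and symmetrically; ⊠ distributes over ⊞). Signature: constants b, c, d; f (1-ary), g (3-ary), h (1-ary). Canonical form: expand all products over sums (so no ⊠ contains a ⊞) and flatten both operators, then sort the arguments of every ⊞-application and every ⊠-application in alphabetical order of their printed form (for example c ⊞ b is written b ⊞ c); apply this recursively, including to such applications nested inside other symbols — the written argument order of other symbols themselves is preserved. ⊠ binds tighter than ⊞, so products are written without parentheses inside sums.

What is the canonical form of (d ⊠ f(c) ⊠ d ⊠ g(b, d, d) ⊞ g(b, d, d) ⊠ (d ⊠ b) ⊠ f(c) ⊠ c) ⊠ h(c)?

Expand products over sums:  d ⊠ d ⊠ f(c) ⊠ g(b, d, d) ⊠ h(c) ⊞ b ⊠ c ⊠ d ⊠ f(c) ⊠ g(b, d, d) ⊠ h(c)
Sort arguments:  b ⊠ c ⊠ d ⊠ f(c) ⊠ g(b, d, d) ⊠ h(c) ⊞ d ⊠ d ⊠ f(c) ⊠ g(b, d, d) ⊠ h(c)

Answer: b ⊠ c ⊠ d ⊠ f(c) ⊠ g(b, d, d) ⊠ h(c) ⊞ d ⊠ d ⊠ f(c) ⊠ g(b, d, d) ⊠ h(c)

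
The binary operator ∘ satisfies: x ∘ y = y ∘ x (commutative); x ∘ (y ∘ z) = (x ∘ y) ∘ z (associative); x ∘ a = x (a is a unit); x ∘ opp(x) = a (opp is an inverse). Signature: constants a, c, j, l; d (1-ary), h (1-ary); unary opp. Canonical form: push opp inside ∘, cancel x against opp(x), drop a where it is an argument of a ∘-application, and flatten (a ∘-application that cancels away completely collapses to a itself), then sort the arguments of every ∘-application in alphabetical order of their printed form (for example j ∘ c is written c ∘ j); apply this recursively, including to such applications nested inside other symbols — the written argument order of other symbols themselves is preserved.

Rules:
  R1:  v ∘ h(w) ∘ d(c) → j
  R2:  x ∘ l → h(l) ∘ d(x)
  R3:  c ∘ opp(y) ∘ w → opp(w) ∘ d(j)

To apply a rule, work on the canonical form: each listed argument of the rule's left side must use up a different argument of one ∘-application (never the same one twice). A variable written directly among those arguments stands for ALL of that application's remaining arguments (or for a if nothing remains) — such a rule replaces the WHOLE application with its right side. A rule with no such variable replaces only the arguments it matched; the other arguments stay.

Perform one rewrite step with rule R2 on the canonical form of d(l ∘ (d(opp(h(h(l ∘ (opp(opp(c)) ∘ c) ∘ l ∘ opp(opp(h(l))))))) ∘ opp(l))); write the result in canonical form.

Canonical form:  d(d(opp(h(h(c ∘ c ∘ h(l) ∘ l ∘ l)))))
R2 matches:  uses l;  x := c ∘ c ∘ h(l) ∘ l
The extension variable absorbs all remaining arguments, so the whole application is rewritten.
Giving:  d(d(opp(h(h(d(c ∘ c ∘ h(l) ∘ l) ∘ h(l))))))

Answer: d(d(opp(h(h(d(c ∘ c ∘ h(l) ∘ l) ∘ h(l))))))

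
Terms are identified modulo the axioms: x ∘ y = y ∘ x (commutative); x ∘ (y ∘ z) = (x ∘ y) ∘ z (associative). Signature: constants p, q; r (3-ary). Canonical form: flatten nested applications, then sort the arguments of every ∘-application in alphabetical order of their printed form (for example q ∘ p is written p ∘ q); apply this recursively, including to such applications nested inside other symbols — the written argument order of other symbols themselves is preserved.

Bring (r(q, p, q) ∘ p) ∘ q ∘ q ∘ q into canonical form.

Flatten:  r(q, p, q) ∘ p ∘ q ∘ q ∘ q
Order the arguments:  p ∘ q ∘ q ∘ q ∘ r(q, p, q)

Answer: p ∘ q ∘ q ∘ q ∘ r(q, p, q)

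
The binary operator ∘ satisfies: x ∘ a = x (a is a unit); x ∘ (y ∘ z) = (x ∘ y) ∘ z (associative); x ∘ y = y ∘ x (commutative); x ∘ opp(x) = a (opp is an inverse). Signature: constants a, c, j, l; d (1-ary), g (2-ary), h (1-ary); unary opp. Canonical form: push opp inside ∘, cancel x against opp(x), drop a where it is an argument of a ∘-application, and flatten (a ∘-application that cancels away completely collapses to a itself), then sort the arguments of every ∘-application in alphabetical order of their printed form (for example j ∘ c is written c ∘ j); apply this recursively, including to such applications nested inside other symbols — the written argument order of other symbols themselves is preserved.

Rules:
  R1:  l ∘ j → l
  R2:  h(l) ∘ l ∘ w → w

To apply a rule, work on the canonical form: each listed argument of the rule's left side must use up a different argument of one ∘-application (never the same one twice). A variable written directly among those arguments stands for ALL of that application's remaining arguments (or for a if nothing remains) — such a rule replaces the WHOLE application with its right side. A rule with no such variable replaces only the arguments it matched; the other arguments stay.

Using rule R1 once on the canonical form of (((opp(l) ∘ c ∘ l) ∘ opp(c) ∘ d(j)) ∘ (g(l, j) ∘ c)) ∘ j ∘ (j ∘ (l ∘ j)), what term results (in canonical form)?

Answer: c ∘ d(j) ∘ g(l, j) ∘ j ∘ j ∘ l

Derivation:
Canonical form:  c ∘ d(j) ∘ g(l, j) ∘ j ∘ j ∘ j ∘ l
Apply R1:  consuming j, l
New term:  c ∘ d(j) ∘ g(l, j) ∘ j ∘ j ∘ l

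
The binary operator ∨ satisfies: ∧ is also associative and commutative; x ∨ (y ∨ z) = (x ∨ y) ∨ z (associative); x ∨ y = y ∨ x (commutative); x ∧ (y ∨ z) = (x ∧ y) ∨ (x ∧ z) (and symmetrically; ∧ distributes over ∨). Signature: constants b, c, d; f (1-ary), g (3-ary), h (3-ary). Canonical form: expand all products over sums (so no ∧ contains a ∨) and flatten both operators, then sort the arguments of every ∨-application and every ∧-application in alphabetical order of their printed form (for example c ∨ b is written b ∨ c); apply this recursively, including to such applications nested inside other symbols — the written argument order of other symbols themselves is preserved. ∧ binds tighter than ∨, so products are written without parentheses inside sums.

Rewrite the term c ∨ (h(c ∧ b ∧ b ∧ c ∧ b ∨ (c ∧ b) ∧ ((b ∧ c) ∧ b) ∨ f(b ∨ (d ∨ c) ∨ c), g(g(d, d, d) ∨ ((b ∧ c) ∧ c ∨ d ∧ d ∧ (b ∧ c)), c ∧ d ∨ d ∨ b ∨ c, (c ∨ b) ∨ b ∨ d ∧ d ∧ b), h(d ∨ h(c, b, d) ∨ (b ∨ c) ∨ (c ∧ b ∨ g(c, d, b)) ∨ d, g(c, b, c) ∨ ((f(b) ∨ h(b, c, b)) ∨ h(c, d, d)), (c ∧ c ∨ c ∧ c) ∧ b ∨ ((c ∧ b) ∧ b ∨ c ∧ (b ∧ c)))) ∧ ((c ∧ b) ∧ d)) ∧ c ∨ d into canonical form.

Answer: b ∧ c ∧ c ∧ d ∧ h(b ∧ b ∧ b ∧ c ∧ c ∨ b ∧ b ∧ b ∧ c ∧ c ∨ f(b ∨ c ∨ c ∨ d), g(b ∧ c ∧ c ∨ b ∧ c ∧ d ∧ d ∨ g(d, d, d), b ∨ c ∨ c ∧ d ∨ d, b ∨ b ∨ b ∧ d ∧ d ∨ c), h(b ∨ b ∧ c ∨ c ∨ d ∨ d ∨ g(c, d, b) ∨ h(c, b, d), f(b) ∨ g(c, b, c) ∨ h(b, c, b) ∨ h(c, d, d), b ∧ b ∧ c ∨ b ∧ c ∧ c ∨ b ∧ c ∧ c ∨ b ∧ c ∧ c)) ∨ c ∨ d

Derivation:
Expand:  c ∨ b ∧ c ∧ c ∧ d ∧ h(b ∧ b ∧ b ∧ c ∧ c ∨ b ∧ b ∧ b ∧ c ∧ c ∨ f(b ∨ c ∨ c ∨ d), g(b ∧ c ∧ c ∨ b ∧ c ∧ d ∧ d ∨ g(d, d, d), b ∨ c ∨ c ∧ d ∨ d, b ∨ b ∨ b ∧ d ∧ d ∨ c), h(b ∨ b ∧ c ∨ c ∨ d ∨ d ∨ g(c, d, b) ∨ h(c, b, d), f(b) ∨ g(c, b, c) ∨ h(b, c, b) ∨ h(c, d, d), b ∧ b ∧ c ∨ b ∧ c ∧ c ∨ b ∧ c ∧ c ∨ b ∧ c ∧ c)) ∨ d
Order the arguments:  b ∧ c ∧ c ∧ d ∧ h(b ∧ b ∧ b ∧ c ∧ c ∨ b ∧ b ∧ b ∧ c ∧ c ∨ f(b ∨ c ∨ c ∨ d), g(b ∧ c ∧ c ∨ b ∧ c ∧ d ∧ d ∨ g(d, d, d), b ∨ c ∨ c ∧ d ∨ d, b ∨ b ∨ b ∧ d ∧ d ∨ c), h(b ∨ b ∧ c ∨ c ∨ d ∨ d ∨ g(c, d, b) ∨ h(c, b, d), f(b) ∨ g(c, b, c) ∨ h(b, c, b) ∨ h(c, d, d), b ∧ b ∧ c ∨ b ∧ c ∧ c ∨ b ∧ c ∧ c ∨ b ∧ c ∧ c)) ∨ c ∨ d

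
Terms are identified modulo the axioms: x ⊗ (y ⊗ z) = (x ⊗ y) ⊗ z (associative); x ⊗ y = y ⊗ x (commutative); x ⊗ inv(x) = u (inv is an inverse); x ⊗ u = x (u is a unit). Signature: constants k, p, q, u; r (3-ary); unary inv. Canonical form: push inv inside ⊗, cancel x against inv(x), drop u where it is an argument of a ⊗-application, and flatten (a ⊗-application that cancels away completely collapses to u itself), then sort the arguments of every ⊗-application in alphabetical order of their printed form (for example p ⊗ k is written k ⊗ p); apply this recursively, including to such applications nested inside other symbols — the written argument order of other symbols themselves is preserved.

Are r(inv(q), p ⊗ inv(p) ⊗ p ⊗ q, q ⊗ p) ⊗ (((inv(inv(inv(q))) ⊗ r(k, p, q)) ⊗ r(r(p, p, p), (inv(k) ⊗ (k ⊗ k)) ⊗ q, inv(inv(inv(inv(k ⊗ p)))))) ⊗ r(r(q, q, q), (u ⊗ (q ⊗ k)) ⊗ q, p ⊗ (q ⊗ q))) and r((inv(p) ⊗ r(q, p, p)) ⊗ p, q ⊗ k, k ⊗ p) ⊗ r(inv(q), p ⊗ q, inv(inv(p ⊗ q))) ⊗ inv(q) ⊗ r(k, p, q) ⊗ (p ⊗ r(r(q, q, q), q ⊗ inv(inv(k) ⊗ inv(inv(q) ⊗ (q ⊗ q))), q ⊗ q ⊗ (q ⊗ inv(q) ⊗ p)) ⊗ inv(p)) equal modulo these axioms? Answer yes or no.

Left:  r(inv(q), p ⊗ inv(p) ⊗ p ⊗ q, q ⊗ p) ⊗ (((inv(inv(inv(q))) ⊗ r(k, p, q)) ⊗ r(r(p, p, p), (inv(k) ⊗ (k ⊗ k)) ⊗ q, inv(inv(inv(inv(k ⊗ p)))))) ⊗ r(r(q, q, q), (u ⊗ (q ⊗ k)) ⊗ q, p ⊗ (q ⊗ q)))
  Push inv inside:  distribute inv over ⊗ and collapse double inv
  Collect terms:  r(inv(q), p ⊗ q, p ⊗ q) ⊗ inv(q) ⊗ r(k, p, q) ⊗ r(r(p, p, p), k ⊗ q, k ⊗ p) ⊗ r(r(q, q, q), k ⊗ q ⊗ q, p ⊗ q ⊗ q)
  Order the arguments:  inv(q) ⊗ r(inv(q), p ⊗ q, p ⊗ q) ⊗ r(k, p, q) ⊗ r(r(p, p, p), k ⊗ q, k ⊗ p) ⊗ r(r(q, q, q), k ⊗ q ⊗ q, p ⊗ q ⊗ q)
Right:  r((inv(p) ⊗ r(q, p, p)) ⊗ p, q ⊗ k, k ⊗ p) ⊗ r(inv(q), p ⊗ q, inv(inv(p ⊗ q))) ⊗ inv(q) ⊗ r(k, p, q) ⊗ (p ⊗ r(r(q, q, q), q ⊗ inv(inv(k) ⊗ inv(inv(q) ⊗ (q ⊗ q))), q ⊗ q ⊗ (q ⊗ inv(q) ⊗ p)) ⊗ inv(p))
  Push inv inside:  distribute inv over ⊗ and collapse double inv
  Inverses cancel:  p cancels
  Collect:  r(r(q, p, p), k ⊗ q, k ⊗ p) ⊗ r(inv(q), p ⊗ q, p ⊗ q) ⊗ inv(q) ⊗ r(k, p, q) ⊗ r(r(q, q, q), k ⊗ q ⊗ q, p ⊗ q ⊗ q)
  Sort arguments:  inv(q) ⊗ r(inv(q), p ⊗ q, p ⊗ q) ⊗ r(k, p, q) ⊗ r(r(q, p, p), k ⊗ q, k ⊗ p) ⊗ r(r(q, q, q), k ⊗ q ⊗ q, p ⊗ q ⊗ q)

Answer: no — inv(q) ⊗ r(inv(q), p ⊗ q, p ⊗ q) ⊗ r(k, p, q) ⊗ r(r(p, p, p), k ⊗ q, k ⊗ p) ⊗ r(r(q, q, q), k ⊗ q ⊗ q, p ⊗ q ⊗ q) vs inv(q) ⊗ r(inv(q), p ⊗ q, p ⊗ q) ⊗ r(k, p, q) ⊗ r(r(q, p, p), k ⊗ q, k ⊗ p) ⊗ r(r(q, q, q), k ⊗ q ⊗ q, p ⊗ q ⊗ q)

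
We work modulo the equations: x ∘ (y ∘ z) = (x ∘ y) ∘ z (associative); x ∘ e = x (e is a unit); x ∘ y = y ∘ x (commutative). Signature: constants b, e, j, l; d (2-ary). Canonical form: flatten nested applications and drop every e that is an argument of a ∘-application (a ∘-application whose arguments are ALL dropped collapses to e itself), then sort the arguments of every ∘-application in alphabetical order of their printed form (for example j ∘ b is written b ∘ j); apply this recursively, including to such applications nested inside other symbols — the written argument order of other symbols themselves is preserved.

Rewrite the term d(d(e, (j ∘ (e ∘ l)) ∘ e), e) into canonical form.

Answer: d(d(e, j ∘ l), e)

Derivation:
Focus inside:  (j ∘ (e ∘ l)) ∘ e
Un-nest:  j ∘ e ∘ l ∘ e
Unit:  drop e (×2)
Order the arguments:  j ∘ l
Put back:  d(d(e, j ∘ l), e)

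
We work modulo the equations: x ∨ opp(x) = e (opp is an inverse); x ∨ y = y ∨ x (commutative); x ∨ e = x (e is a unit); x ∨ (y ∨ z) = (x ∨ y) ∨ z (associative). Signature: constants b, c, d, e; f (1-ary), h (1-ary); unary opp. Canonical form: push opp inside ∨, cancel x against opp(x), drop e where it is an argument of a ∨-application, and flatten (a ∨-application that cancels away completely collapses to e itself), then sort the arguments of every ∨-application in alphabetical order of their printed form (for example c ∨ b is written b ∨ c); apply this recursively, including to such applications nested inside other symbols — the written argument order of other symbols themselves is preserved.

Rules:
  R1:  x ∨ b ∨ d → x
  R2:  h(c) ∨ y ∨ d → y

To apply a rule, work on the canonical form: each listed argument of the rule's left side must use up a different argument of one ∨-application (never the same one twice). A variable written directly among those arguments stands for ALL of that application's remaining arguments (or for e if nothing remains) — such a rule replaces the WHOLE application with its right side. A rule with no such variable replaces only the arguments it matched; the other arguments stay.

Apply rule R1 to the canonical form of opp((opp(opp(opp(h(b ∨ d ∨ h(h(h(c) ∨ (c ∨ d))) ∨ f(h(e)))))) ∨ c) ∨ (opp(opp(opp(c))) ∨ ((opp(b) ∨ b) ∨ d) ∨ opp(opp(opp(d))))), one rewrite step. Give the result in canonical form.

Canonical form:  h(b ∨ d ∨ f(h(e)) ∨ h(h(c ∨ d ∨ h(c))))
Apply R1:  consuming b, d;  x := f(h(e)) ∨ h(h(c ∨ d ∨ h(c)))
The variable takes the whole remainder — replace the entire application.
Result:  h(f(h(e)) ∨ h(h(c ∨ d ∨ h(c))))

Answer: h(f(h(e)) ∨ h(h(c ∨ d ∨ h(c))))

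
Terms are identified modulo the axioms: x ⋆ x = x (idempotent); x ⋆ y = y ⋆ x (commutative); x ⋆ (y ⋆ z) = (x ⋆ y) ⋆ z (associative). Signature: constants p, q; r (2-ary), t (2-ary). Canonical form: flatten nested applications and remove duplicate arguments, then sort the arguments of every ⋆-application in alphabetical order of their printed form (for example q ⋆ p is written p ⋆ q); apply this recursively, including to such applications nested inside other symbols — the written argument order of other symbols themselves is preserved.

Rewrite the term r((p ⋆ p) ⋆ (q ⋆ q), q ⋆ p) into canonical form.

Answer: r(p ⋆ q, p ⋆ q)

Derivation:
Focus inside:  (p ⋆ p) ⋆ (q ⋆ q)
Merge nested applications:  p ⋆ p ⋆ q ⋆ q
Idempotence:  drop duplicate p, q
Sort:  p ⋆ q
Rebuild:  r(p ⋆ q, p ⋆ q)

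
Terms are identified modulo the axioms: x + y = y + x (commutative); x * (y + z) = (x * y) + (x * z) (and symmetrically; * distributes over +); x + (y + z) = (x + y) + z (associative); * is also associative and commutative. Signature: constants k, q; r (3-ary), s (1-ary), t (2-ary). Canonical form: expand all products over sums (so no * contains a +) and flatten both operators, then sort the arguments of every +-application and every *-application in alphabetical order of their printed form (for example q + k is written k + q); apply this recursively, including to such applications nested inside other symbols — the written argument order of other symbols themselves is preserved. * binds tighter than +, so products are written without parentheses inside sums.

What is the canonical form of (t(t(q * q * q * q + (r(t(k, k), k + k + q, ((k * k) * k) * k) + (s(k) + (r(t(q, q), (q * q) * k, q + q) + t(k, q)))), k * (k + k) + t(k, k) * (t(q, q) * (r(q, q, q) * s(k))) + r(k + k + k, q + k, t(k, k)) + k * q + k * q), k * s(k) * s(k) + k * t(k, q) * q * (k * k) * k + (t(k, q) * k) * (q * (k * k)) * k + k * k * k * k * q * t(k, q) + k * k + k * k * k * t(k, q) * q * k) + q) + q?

Answer: q + q + t(t(q * q * q * q + r(t(k, k), k + k + q, k * k * k * k) + r(t(q, q), k * q * q, q + q) + s(k) + t(k, q), k * k + k * k + k * q + k * q + r(k + k + k, k + q, t(k, k)) + r(q, q, q) * s(k) * t(k, k) * t(q, q)), k * k + k * k * k * k * q * t(k, q) + k * k * k * k * q * t(k, q) + k * k * k * k * q * t(k, q) + k * k * k * k * q * t(k, q) + k * s(k) * s(k))

Derivation:
Distribute:  t(t(q * q * q * q + r(t(k, k), k + k + q, k * k * k * k) + r(t(q, q), k * q * q, q + q) + s(k) + t(k, q), k * k + k * k + k * q + k * q + r(k + k + k, k + q, t(k, k)) + r(q, q, q) * s(k) * t(k, k) * t(q, q)), k * k + k * k * k * k * q * t(k, q) + k * k * k * k * q * t(k, q) + k * k * k * k * q * t(k, q) + k * k * k * k * q * t(k, q) + k * s(k) * s(k)) + q + q
Sort arguments:  q + q + t(t(q * q * q * q + r(t(k, k), k + k + q, k * k * k * k) + r(t(q, q), k * q * q, q + q) + s(k) + t(k, q), k * k + k * k + k * q + k * q + r(k + k + k, k + q, t(k, k)) + r(q, q, q) * s(k) * t(k, k) * t(q, q)), k * k + k * k * k * k * q * t(k, q) + k * k * k * k * q * t(k, q) + k * k * k * k * q * t(k, q) + k * k * k * k * q * t(k, q) + k * s(k) * s(k))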